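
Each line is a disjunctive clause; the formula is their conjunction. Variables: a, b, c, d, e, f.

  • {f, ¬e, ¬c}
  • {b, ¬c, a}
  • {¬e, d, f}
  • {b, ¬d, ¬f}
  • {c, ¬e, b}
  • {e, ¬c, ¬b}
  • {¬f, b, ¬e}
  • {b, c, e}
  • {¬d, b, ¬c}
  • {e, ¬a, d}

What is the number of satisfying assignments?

Split on b, then e.
  b=T, e=T: a free; 5 ways for (c,d,f) × 2^1 = 10.
  b=T, e=F: f free; 3 ways for (a,c,d) × 2^1 = 6.
  b=F, e=T: a clause becomes empty — 0.
  b=F, e=F: a clause becomes empty — 0.
Total: 10 + 6 + 0 + 0 = 16.

16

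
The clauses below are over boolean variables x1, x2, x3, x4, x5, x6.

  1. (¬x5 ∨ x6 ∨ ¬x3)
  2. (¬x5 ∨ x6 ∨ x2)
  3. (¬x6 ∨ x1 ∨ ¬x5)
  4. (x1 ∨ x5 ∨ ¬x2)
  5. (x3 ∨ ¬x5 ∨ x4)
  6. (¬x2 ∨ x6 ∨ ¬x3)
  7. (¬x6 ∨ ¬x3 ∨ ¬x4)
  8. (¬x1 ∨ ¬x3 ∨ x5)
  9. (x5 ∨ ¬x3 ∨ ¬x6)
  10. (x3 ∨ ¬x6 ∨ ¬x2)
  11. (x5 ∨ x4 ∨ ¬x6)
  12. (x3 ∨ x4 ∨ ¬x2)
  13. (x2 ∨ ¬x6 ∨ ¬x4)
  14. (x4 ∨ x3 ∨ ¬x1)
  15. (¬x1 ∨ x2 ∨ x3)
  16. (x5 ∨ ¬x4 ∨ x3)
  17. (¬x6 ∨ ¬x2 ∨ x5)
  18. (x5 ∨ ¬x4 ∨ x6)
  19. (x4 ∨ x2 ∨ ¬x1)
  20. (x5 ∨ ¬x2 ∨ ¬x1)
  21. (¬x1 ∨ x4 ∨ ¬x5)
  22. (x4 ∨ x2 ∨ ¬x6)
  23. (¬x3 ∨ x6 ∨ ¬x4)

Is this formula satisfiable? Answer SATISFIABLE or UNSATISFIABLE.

SATISFIABLE

Branch on x1: take x1 = False.
Try x2 = False.
The remaining clauses are satisfied by x3 = True, x4 = False, x5 = False, x6 = False.
So x1 = F, x2 = F, x3 = T, x4 = F, x5 = F, x6 = F is a satisfying assignment.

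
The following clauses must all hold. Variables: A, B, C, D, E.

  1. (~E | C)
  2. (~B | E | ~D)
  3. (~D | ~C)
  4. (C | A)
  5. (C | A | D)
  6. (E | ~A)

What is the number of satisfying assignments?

Satisfying assignments:
  A=F B=F C=T D=F E=F
  A=F B=F C=T D=F E=T
  A=F B=T C=T D=F E=F
  A=F B=T C=T D=F E=T
  A=T B=F C=T D=F E=T
  A=T B=T C=T D=F E=T
Count: 6.

6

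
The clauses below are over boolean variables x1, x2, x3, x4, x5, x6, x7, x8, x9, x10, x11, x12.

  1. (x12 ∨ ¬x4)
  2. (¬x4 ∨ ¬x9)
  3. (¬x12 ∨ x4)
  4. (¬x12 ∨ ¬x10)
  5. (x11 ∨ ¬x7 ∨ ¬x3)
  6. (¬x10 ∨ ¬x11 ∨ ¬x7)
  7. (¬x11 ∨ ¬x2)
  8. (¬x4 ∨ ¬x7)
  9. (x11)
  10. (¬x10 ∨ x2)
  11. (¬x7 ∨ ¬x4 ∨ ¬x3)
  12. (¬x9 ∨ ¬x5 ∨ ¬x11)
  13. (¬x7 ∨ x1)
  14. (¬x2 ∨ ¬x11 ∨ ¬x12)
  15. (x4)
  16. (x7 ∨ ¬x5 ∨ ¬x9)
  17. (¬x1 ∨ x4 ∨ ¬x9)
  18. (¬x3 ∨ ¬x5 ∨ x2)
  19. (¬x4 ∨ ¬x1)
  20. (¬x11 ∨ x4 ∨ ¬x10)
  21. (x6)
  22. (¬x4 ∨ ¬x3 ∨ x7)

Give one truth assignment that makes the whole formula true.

x1=F  x2=F  x3=F  x4=T  x5=F  x6=T  x7=F  x8=F  x9=F  x10=F  x11=T  x12=T

Unit propagation: (x11) forces x11 = True.
Unit propagation: (¬x2) forces x2 = False.
(¬x10) is a unit clause, so x10 = False.
(x4) is a unit clause, so x4 = True.
Unit propagation: (x12) forces x12 = True.
The clause (¬x9) is unit: x9 must be False.
Unit propagation: (¬x7) forces x7 = False.
(¬x1) is a unit clause, so x1 = False.
Unit propagation: (x6) forces x6 = True.
The clause (¬x3) is unit: x3 must be False.
x5, x8 are now unconstrained; take x5 = False, x8 = False.
Check each clause:
  1. (x12 ∨ ¬x4) — x12 is true.
  2. (¬x9 ∨ ¬x4) — ¬x9 is true.
  3. (¬x12 ∨ x4) — x4 is true.
  4. (¬x12 ∨ ¬x10) — ¬x10 is true.
  5. (¬x3 ∨ ¬x7 ∨ x11) — ¬x7 is true.
  6. (¬x10 ∨ ¬x7 ∨ ¬x11) — ¬x7 is true.
  7. (¬x2 ∨ ¬x11) — ¬x2 is true.
  8. (¬x4 ∨ ¬x7) — ¬x7 is true.
  9. (x11) — x11 is true.
  10. (x2 ∨ ¬x10) — ¬x10 is true.
  11. (¬x4 ∨ ¬x7 ∨ ¬x3) — ¬x7 is true.
  12. (¬x9 ∨ ¬x11 ∨ ¬x5) — ¬x5 is true.
  13. (x1 ∨ ¬x7) — ¬x7 is true.
  14. (¬x12 ∨ ¬x11 ∨ ¬x2) — ¬x2 is true.
  15. (x4) — x4 is true.
  16. (x7 ∨ ¬x9 ∨ ¬x5) — ¬x5 is true.
  17. (x4 ∨ ¬x9 ∨ ¬x1) — x4 is true.
  18. (¬x3 ∨ x2 ∨ ¬x5) — ¬x5 is true.
  19. (¬x1 ∨ ¬x4) — ¬x1 is true.
  20. (¬x11 ∨ ¬x10 ∨ x4) — x4 is true.
  21. (x6) — x6 is true.
  22. (¬x3 ∨ ¬x4 ∨ x7) — ¬x3 is true.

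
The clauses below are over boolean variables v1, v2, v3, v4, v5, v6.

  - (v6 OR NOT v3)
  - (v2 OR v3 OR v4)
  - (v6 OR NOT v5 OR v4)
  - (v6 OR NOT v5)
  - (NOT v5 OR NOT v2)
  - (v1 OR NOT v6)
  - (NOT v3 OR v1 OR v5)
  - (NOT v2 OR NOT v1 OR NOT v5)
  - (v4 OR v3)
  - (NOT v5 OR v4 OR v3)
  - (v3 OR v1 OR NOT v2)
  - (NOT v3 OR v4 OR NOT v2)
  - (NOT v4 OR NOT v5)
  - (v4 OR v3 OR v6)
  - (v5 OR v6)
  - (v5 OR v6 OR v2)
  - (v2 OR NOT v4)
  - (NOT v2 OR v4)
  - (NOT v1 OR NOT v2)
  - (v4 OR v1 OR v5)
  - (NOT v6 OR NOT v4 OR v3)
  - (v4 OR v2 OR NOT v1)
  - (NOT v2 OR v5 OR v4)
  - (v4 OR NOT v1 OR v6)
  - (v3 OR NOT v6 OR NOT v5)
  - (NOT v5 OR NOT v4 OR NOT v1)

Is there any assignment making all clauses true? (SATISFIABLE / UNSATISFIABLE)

UNSATISFIABLE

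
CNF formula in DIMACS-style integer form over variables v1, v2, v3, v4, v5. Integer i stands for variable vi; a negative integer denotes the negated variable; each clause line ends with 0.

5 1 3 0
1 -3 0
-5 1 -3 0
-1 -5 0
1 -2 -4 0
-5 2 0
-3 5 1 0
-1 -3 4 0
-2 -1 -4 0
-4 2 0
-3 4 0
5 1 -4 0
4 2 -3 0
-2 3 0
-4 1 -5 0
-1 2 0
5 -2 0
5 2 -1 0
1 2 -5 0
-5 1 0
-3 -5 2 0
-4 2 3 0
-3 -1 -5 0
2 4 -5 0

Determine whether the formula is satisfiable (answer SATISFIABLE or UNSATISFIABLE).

UNSATISFIABLE

v1 = True:
  propagation gives v5=False, v2=True; an empty clause results — contradiction.
v1 = False:
  propagation gives v3=False, v5=True; an empty clause results — contradiction.
Every branch closes, so no satisfying assignment exists.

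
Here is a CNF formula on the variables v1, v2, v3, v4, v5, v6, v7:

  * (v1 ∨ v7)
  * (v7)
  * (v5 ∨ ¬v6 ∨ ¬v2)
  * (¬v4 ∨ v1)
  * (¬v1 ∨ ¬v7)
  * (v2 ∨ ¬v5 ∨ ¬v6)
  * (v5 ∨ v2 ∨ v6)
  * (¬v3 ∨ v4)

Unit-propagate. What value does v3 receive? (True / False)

(v7) stands alone — v7 = True.
In (¬v7 ∨ ¬v1), ¬v7 is now false; ¬v1 must hold, so v1 = False.
(¬v4 ∨ v1) with v1 = False leaves only ¬v4, so v4 = False.
(v4 ∨ ¬v3): since v4 = False, the clause reduces to (¬v3). v3 = False.

False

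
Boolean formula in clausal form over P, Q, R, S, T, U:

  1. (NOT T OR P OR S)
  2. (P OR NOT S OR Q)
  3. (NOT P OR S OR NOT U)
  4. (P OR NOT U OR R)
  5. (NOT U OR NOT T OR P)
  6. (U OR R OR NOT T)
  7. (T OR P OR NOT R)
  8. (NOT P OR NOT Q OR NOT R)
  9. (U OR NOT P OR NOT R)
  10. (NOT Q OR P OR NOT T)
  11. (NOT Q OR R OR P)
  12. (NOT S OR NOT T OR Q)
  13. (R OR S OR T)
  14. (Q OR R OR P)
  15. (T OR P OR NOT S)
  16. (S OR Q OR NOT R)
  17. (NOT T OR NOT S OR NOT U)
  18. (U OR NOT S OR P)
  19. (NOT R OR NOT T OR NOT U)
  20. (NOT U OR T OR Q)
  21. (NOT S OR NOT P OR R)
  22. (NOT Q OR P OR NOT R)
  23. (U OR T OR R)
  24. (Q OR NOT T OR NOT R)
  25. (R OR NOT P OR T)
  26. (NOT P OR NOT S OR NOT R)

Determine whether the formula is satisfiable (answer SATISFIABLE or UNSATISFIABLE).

UNSATISFIABLE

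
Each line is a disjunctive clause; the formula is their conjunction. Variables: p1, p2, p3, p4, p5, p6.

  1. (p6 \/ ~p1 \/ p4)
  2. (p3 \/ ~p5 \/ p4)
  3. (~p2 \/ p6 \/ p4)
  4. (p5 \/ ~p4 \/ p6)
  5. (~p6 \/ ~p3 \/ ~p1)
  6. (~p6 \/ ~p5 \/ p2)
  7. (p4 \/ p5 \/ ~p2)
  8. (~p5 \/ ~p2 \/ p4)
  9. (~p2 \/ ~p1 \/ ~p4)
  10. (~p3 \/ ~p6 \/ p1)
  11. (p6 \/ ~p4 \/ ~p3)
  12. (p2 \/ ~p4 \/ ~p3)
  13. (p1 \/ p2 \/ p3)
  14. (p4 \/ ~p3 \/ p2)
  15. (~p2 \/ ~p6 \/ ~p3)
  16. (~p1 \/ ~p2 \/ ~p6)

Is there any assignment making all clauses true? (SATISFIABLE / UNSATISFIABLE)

Branch on p1: take p1 = False.
The remaining clauses are satisfied by p2 = True, p3 = False, p4 = True, p5 = True, p6 = False.
So p1 = False, p2 = True, p3 = False, p4 = True, p5 = True, p6 = False is a satisfying assignment.

SATISFIABLE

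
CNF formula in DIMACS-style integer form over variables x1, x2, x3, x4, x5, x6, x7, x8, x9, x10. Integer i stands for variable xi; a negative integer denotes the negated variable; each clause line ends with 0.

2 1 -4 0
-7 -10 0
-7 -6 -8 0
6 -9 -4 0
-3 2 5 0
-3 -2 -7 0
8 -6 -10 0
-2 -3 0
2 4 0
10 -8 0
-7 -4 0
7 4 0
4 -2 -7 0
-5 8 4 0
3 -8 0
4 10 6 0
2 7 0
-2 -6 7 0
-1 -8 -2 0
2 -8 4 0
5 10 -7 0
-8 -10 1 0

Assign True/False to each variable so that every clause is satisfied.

x1=F, x2=T, x3=F, x4=T, x5=T, x6=F, x7=F, x8=F, x9=F, x10=T

Check each clause:
  1. (x1 OR NOT x4 OR x2) — x2 is true.
  2. (NOT x7 OR NOT x10) — NOT x7 is true.
  3. (NOT x8 OR NOT x6 OR NOT x7) — NOT x8 is true.
  4. (x6 OR NOT x9 OR NOT x4) — NOT x9 is true.
  5. (x2 OR NOT x3 OR x5) — NOT x3 is true.
  6. (NOT x7 OR NOT x2 OR NOT x3) — NOT x7 is true.
  7. (x8 OR NOT x10 OR NOT x6) — NOT x6 is true.
  8. (NOT x3 OR NOT x2) — NOT x3 is true.
  9. (x2 OR x4) — x2 is true.
  10. (NOT x8 OR x10) — NOT x8 is true.
  11. (NOT x4 OR NOT x7) — NOT x7 is true.
  12. (x4 OR x7) — x4 is true.
  13. (x4 OR NOT x2 OR NOT x7) — NOT x7 is true.
  14. (x8 OR NOT x5 OR x4) — x4 is true.
  15. (NOT x8 OR x3) — NOT x8 is true.
  16. (x10 OR x6 OR x4) — x10 is true.
  17. (x7 OR x2) — x2 is true.
  18. (NOT x2 OR NOT x6 OR x7) — NOT x6 is true.
  19. (NOT x1 OR NOT x2 OR NOT x8) — NOT x8 is true.
  20. (x4 OR NOT x8 OR x2) — NOT x8 is true.
  21. (x5 OR NOT x7 OR x10) — NOT x7 is true.
  22. (NOT x10 OR x1 OR NOT x8) — NOT x8 is true.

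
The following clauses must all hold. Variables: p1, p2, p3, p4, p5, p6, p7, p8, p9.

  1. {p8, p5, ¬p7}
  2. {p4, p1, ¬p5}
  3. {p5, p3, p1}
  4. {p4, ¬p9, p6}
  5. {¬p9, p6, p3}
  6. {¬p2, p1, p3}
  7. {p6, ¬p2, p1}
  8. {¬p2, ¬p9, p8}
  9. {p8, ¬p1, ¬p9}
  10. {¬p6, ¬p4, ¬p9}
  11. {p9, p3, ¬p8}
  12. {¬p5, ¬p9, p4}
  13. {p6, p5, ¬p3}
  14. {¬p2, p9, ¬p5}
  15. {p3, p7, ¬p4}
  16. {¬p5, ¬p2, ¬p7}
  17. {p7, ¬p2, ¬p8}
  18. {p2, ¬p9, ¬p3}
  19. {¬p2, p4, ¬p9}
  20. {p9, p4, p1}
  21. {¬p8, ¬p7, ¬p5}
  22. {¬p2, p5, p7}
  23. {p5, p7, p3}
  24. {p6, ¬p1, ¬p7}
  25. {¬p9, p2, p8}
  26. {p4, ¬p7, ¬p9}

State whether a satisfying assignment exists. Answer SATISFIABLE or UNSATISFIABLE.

SATISFIABLE

Try p1 = False.
Try p2 = False.
For the remaining variables, p3 = True, p4 = True, p5 = True, p6 = True, p7 = True, p8 = False, p9 = False works.
So p1=F, p2=F, p3=T, p4=T, p5=T, p6=T, p7=T, p8=F, p9=F is a satisfying assignment.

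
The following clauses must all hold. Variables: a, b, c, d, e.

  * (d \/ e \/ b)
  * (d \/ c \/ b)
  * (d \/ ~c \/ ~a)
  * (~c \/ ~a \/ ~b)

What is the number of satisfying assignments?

Case analysis on b and c:
  b=1, c=1: remaining (a,d,e) ∈ {(0,0,0); (0,0,1); (0,1,0); (0,1,1)} — 4.
  b=1, c=0: a, d, e free → 2^3 = 8.
  b=0, c=1: 5 of the 8 assignments to (a,d,e) work.
  b=0, c=0: remaining (a,d,e) ∈ {(0,1,0); (0,1,1); (1,1,0); (1,1,1)} — 4.
Total: 4 + 8 + 5 + 4 = 21.

21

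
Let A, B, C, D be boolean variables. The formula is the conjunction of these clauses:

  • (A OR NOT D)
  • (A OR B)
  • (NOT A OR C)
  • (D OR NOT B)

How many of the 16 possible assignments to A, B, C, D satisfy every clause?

3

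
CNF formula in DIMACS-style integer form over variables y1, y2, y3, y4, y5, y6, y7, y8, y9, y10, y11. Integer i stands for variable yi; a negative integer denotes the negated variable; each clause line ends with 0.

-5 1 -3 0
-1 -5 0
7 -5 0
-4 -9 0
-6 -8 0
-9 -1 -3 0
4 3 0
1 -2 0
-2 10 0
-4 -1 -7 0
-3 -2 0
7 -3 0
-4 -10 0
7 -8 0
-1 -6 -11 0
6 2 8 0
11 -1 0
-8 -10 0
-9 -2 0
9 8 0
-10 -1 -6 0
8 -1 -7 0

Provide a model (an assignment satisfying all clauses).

Pure literal: y5 appears only negated; assign y5 = False.
Branch on y1: take y1 = False.
  then y2 is forced to False.
The remaining clauses are satisfied by y3 = True, y4 = False, y6 = False, y7 = True, y8 = True, y9 = True, y10 = False, y11 = False.
Check each clause:
  1. (~y5 | ~y3 | y1) — ~y5 is true.
  2. (~y5 | ~y1) — ~y5 is true.
  3. (y7 | ~y5) — ~y5 is true.
  4. (~y4 | ~y9) — ~y4 is true.
  5. (~y8 | ~y6) — ~y6 is true.
  6. (~y3 | ~y9 | ~y1) — ~y1 is true.
  7. (y4 | y3) — y3 is true.
  8. (~y2 | y1) — ~y2 is true.
  9. (~y2 | y10) — ~y2 is true.
  10. (~y7 | ~y1 | ~y4) — ~y4 is true.
  11. (~y2 | ~y3) — ~y2 is true.
  12. (~y3 | y7) — y7 is true.
  13. (~y10 | ~y4) — ~y4 is true.
  14. (~y8 | y7) — y7 is true.
  15. (~y6 | ~y11 | ~y1) — ~y6 is true.
  16. (y6 | y8 | y2) — y8 is true.
  17. (y11 | ~y1) — ~y1 is true.
  18. (~y8 | ~y10) — ~y10 is true.
  19. (~y2 | ~y9) — ~y2 is true.
  20. (y8 | y9) — y8 is true.
  21. (~y1 | ~y6 | ~y10) — ~y6 is true.
  22. (y8 | ~y1 | ~y7) — y8 is true.

y1=F, y2=F, y3=T, y4=F, y5=F, y6=F, y7=T, y8=T, y9=T, y10=F, y11=F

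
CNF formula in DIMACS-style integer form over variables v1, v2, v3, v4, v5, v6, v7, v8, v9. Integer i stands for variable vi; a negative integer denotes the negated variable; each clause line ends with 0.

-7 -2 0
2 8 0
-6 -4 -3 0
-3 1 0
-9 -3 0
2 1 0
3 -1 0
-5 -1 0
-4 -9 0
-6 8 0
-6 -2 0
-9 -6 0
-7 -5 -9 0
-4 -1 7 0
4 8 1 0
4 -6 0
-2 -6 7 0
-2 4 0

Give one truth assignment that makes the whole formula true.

v1=0, v2=1, v3=0, v4=1, v5=1, v6=0, v7=0, v8=0, v9=0

Check each clause:
  1. (~v2 \/ ~v7) — ~v7 is true.
  2. (v2 \/ v8) — v2 is true.
  3. (~v4 \/ ~v6 \/ ~v3) — ~v6 is true.
  4. (~v3 \/ v1) — ~v3 is true.
  5. (~v3 \/ ~v9) — ~v3 is true.
  6. (v1 \/ v2) — v2 is true.
  7. (~v1 \/ v3) — ~v1 is true.
  8. (~v5 \/ ~v1) — ~v1 is true.
  9. (~v9 \/ ~v4) — ~v9 is true.
  10. (~v6 \/ v8) — ~v6 is true.
  11. (~v2 \/ ~v6) — ~v6 is true.
  12. (~v9 \/ ~v6) — ~v6 is true.
  13. (~v7 \/ ~v9 \/ ~v5) — ~v7 is true.
  14. (~v1 \/ v7 \/ ~v4) — ~v1 is true.
  15. (v1 \/ v4 \/ v8) — v4 is true.
  16. (~v6 \/ v4) — ~v6 is true.
  17. (~v6 \/ v7 \/ ~v2) — ~v6 is true.
  18. (v4 \/ ~v2) — v4 is true.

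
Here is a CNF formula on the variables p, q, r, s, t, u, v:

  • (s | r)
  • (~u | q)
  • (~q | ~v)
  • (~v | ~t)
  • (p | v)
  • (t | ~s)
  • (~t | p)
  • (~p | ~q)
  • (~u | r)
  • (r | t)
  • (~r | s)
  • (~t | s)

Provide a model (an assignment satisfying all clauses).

p = T, q = F, r = T, s = T, t = T, u = F, v = F

Pure literal: u appears only negated; assign u = False.
Branch on p: take p = True.
  then q is forced to False.
Set r = True and propagate.
  then s is forced to True.
  then t is forced to True.
  then v is forced to False.
Check each clause:
  1. (r | s) — r is true.
  2. (~u | q) — ~u is true.
  3. (~v | ~q) — ~v is true.
  4. (~t | ~v) — ~v is true.
  5. (v | p) — p is true.
  6. (~s | t) — t is true.
  7. (~t | p) — p is true.
  8. (~p | ~q) — ~q is true.
  9. (~u | r) — ~u is true.
  10. (r | t) — r is true.
  11. (~r | s) — s is true.
  12. (~t | s) — s is true.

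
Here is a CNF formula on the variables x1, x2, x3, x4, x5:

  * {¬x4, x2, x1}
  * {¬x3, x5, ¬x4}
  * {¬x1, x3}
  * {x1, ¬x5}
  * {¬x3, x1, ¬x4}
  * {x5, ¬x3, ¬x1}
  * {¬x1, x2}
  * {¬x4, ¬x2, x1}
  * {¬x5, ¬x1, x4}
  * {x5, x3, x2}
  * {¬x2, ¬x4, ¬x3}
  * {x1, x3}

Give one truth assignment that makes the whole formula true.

x1=0  x2=1  x3=1  x4=0  x5=0

Set x1 = False and propagate.
  then x5 is forced to False.
  then x3 is forced to True.
  then x4 is forced to False.
x2 is now unconstrained; take x2 = True.
Every clause has at least one true literal under this assignment.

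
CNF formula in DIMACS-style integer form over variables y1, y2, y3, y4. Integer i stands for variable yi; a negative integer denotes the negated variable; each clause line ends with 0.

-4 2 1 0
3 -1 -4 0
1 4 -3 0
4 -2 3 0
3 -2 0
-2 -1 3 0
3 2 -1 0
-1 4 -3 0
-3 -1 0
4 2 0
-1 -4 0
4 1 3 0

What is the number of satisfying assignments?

Satisfying assignments:
  y1=F y2=T y3=T y4=T
Count: 1.

1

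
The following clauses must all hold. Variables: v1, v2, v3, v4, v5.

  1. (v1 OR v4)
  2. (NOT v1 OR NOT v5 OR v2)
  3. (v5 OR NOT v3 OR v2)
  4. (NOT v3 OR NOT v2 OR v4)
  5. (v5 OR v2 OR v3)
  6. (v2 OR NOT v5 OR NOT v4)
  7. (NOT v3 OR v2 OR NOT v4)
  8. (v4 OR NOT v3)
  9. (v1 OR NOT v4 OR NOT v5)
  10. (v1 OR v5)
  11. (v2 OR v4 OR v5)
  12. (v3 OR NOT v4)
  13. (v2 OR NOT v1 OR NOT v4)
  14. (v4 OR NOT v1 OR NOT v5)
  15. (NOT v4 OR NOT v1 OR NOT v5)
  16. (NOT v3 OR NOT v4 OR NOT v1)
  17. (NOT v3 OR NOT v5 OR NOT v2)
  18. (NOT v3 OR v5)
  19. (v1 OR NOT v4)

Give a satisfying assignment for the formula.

v1=True, v2=True, v3=False, v4=False, v5=False

Branch on v1: take v1 = True.
Branch on v2: take v2 = True.
For the remaining variables, v3 = False, v4 = False, v5 = False works.
Check each clause:
  1. (v4 OR v1) — v1 is true.
  2. (NOT v1 OR NOT v5 OR v2) — v2 is true.
  3. (v2 OR NOT v3 OR v5) — v2 is true.
  4. (NOT v2 OR NOT v3 OR v4) — NOT v3 is true.
  5. (v3 OR v5 OR v2) — v2 is true.
  6. (NOT v5 OR v2 OR NOT v4) — v2 is true.
  7. (NOT v4 OR v2 OR NOT v3) — v2 is true.
  8. (NOT v3 OR v4) — NOT v3 is true.
  9. (v1 OR NOT v5 OR NOT v4) — v1 is true.
  10. (v5 OR v1) — v1 is true.
  11. (v2 OR v5 OR v4) — v2 is true.
  12. (v3 OR NOT v4) — NOT v4 is true.
  13. (NOT v1 OR NOT v4 OR v2) — v2 is true.
  14. (NOT v1 OR v4 OR NOT v5) — NOT v5 is true.
  15. (NOT v5 OR NOT v4 OR NOT v1) — NOT v5 is true.
  16. (NOT v1 OR NOT v3 OR NOT v4) — NOT v4 is true.
  17. (NOT v3 OR NOT v2 OR NOT v5) — NOT v5 is true.
  18. (NOT v3 OR v5) — NOT v3 is true.
  19. (NOT v4 OR v1) — v1 is true.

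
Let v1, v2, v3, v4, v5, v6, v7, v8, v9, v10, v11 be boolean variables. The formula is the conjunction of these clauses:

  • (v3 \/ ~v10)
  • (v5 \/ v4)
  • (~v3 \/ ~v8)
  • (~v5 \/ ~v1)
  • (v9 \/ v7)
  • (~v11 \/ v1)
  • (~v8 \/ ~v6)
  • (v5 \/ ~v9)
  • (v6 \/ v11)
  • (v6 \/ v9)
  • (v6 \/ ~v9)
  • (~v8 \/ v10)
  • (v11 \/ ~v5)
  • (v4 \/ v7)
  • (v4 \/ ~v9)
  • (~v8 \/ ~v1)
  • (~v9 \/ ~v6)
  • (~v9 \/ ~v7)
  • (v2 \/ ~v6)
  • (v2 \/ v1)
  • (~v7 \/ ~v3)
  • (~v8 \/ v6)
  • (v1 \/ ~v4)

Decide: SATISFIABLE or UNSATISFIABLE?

SATISFIABLE

Pure literal: v2 appears only positively; assign v2 = True.
v8 occurs only negated in the remaining clauses — set v8 = False.
Branch on v1: take v1 = True.
  then v5 is forced to False.
  then v4 is forced to True.
  then v9 is forced to False.
  then v7 is forced to True.
  then v6 is forced to True.
  then v3 is forced to False.
  then v10 is forced to False.
v11 is now unconstrained; take v11 = True.
So v1=T, v2=T, v3=F, v4=T, v5=F, v6=T, v7=T, v8=F, v9=F, v10=F, v11=T is a satisfying assignment.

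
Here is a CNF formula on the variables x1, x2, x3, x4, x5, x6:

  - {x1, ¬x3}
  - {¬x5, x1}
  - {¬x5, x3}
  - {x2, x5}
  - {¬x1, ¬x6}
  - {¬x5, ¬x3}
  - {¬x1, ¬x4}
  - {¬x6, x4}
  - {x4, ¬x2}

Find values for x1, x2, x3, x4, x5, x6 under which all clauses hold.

Branch on x1: take x1 = False.
  then x3 is forced to False.
  then x5 is forced to False.
  then x2 is forced to True.
  then x4 is forced to True.
x6 is now unconstrained; take x6 = True.

x1=F, x2=T, x3=F, x4=T, x5=F, x6=T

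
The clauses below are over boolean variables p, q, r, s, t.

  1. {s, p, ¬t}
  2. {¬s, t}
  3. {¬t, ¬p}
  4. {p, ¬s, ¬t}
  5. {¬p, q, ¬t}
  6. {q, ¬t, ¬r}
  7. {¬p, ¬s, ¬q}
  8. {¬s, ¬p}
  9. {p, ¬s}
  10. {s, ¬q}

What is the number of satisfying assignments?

The models are:
  p=F q=F r=F s=F t=F
  p=F q=F r=T s=F t=F
  p=T q=F r=F s=F t=F
  p=T q=F r=T s=F t=F
That's 4 in total.

4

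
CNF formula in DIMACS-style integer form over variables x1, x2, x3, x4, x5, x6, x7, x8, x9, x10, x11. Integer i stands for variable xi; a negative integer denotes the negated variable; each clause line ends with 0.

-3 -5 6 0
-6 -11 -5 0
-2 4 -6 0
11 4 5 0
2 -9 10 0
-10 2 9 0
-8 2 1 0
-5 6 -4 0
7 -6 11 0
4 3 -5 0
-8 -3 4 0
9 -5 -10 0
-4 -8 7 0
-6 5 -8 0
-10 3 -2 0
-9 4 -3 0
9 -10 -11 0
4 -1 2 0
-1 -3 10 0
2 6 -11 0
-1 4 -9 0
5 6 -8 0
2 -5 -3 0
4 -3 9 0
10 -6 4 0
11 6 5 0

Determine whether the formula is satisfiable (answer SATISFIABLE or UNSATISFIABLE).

SATISFIABLE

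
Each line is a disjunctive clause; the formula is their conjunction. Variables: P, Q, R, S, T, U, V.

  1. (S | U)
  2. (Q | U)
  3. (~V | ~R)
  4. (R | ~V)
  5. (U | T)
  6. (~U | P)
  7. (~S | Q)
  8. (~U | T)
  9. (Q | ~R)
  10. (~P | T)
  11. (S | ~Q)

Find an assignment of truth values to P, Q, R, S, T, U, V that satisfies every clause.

T occurs only positively in the remaining clauses — set T = True.
Pure literal: V appears only negated; assign V = False.
Branch on P: take P = False.
  then U is forced to False.
  then S is forced to True.
  then Q is forced to True.
R is now unconstrained; take R = True.

P=F, Q=T, R=T, S=T, T=T, U=F, V=F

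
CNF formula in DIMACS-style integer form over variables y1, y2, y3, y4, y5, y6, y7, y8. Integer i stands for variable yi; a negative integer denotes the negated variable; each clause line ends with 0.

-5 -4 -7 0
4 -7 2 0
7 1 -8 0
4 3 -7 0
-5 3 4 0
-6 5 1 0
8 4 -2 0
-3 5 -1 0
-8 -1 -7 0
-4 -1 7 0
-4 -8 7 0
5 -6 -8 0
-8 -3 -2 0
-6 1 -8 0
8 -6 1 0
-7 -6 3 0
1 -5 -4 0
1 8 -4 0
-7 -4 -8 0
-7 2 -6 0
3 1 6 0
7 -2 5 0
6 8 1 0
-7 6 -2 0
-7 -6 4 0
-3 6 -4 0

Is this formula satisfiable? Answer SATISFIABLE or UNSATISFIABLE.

SATISFIABLE

Try y1 = True.
Set y2 = False and propagate.
For the remaining variables, y3 = False, y4 = True, y5 = False, y6 = False, y7 = True, y8 = False works.
Every clause has at least one true literal under this assignment.
So y1=T, y2=F, y3=F, y4=T, y5=F, y6=F, y7=T, y8=F is a satisfying assignment.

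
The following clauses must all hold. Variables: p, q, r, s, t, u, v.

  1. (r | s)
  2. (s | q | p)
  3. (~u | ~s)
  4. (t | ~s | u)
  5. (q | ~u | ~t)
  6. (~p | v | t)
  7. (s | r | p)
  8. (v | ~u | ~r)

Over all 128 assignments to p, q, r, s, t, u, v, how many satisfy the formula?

31

Case analysis on s and u:
  s=1, u=1: a clause becomes empty — 0.
  s=1, u=0: forces t=1; p, q, r, v free → 2^4 = 16.
  s=0, u=1: 5 of the 32 assignments to (p,q,r,t,v) work.
  s=0, u=0: 10 of the 32 assignments to (p,q,r,t,v) work.
Total: 0 + 16 + 5 + 10 = 31.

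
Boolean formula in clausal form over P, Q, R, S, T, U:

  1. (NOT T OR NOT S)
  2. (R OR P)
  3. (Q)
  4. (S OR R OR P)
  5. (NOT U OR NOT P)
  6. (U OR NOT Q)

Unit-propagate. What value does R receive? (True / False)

True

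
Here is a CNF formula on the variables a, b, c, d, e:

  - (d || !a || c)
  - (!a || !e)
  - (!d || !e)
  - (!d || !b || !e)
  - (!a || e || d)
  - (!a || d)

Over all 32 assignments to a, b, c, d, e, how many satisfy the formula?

16

Split on d, then a.
  d=T, a=T: remaining (b,c,e) ∈ {(F,F,F); (F,T,F); (T,F,F); (T,T,F)} — 4.
  d=T, a=F: remaining (b,c,e) ∈ {(F,F,F); (F,T,F); (T,F,F); (T,T,F)} — 4.
  d=F, a=T: a clause becomes empty — 0.
  d=F, a=F: b, c, e free → 2^3 = 8.
Total: 4 + 4 + 0 + 8 = 16.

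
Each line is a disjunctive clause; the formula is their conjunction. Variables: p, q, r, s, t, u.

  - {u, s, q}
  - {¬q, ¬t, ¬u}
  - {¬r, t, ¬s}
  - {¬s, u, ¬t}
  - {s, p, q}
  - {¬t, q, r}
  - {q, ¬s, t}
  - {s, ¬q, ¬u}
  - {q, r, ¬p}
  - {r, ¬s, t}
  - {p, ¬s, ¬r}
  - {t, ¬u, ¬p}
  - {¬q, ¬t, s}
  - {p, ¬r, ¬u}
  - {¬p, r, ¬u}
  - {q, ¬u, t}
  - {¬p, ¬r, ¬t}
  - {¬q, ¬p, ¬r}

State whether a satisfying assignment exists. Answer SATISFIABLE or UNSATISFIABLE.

Try p = False.
Branch on q: take q = True.
For the remaining variables, r = False, s = False, t = False, u = False works.
Every clause has at least one true literal under this assignment.
So p=False, q=True, r=False, s=False, t=False, u=False is a satisfying assignment.

SATISFIABLE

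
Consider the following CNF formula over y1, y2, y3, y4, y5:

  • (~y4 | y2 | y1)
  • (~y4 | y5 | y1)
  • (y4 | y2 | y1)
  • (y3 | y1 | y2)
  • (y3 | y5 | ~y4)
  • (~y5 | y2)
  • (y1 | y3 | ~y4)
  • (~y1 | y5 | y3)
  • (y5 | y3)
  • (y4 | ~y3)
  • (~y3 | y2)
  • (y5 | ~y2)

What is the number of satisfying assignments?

Satisfying assignments:
  y1=0 y2=1 y3=0 y4=0 y5=1
  y1=0 y2=1 y3=1 y4=1 y5=1
  y1=1 y2=1 y3=0 y4=0 y5=1
  y1=1 y2=1 y3=0 y4=1 y5=1
  y1=1 y2=1 y3=1 y4=1 y5=1
Count: 5.

5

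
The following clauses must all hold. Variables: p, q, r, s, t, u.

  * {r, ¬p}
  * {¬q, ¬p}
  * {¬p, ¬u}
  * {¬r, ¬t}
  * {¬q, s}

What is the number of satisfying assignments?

20

Split on p, then q.
  p=1, q=1: a clause becomes empty — 0.
  p=1, q=0: remaining (r,s,t,u) ∈ {(1,0,0,0); (1,1,0,0)} — 2.
  p=0, q=1: u free; 3 ways for (r,s,t) × 2^1 = 6.
  p=0, q=0: s, u free; 3 ways for (r,t) × 2^2 = 12.
Total: 0 + 2 + 6 + 12 = 20.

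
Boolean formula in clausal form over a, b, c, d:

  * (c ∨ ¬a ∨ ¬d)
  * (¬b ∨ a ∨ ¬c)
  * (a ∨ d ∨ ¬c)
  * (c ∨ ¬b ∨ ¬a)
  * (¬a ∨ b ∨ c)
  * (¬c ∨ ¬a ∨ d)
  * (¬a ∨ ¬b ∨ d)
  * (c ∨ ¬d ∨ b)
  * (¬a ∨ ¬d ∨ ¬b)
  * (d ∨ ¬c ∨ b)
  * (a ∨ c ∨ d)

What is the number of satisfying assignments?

3

The models are:
  a=F b=F c=T d=T
  a=F b=T c=F d=T
  a=T b=F c=T d=T
That's 3 in total.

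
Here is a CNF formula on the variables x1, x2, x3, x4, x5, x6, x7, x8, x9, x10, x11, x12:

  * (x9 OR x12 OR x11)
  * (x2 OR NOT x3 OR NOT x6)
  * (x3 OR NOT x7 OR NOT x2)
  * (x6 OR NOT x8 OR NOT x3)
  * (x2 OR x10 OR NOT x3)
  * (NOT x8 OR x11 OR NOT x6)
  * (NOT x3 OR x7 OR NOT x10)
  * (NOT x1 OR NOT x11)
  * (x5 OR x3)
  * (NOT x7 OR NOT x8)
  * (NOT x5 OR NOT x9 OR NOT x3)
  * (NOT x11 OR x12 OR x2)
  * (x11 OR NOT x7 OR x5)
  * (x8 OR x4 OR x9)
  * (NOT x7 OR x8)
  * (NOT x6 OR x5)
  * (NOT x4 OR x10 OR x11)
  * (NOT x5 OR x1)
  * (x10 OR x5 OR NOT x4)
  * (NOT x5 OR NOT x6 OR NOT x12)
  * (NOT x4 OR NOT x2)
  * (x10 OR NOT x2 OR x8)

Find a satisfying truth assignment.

x1=1, x2=1, x3=0, x4=0, x5=1, x6=0, x7=0, x8=0, x9=1, x10=1, x11=0, x12=0

Check each clause:
  1. (x12 OR x11 OR x9) — x9 is true.
  2. (NOT x6 OR x2 OR NOT x3) — NOT x6 is true.
  3. (NOT x2 OR NOT x7 OR x3) — NOT x7 is true.
  4. (x6 OR NOT x8 OR NOT x3) — NOT x8 is true.
  5. (x2 OR NOT x3 OR x10) — x10 is true.
  6. (NOT x6 OR NOT x8 OR x11) — NOT x8 is true.
  7. (NOT x3 OR x7 OR NOT x10) — NOT x3 is true.
  8. (NOT x11 OR NOT x1) — NOT x11 is true.
  9. (x3 OR x5) — x5 is true.
  10. (NOT x7 OR NOT x8) — NOT x8 is true.
  11. (NOT x5 OR NOT x3 OR NOT x9) — NOT x3 is true.
  12. (NOT x11 OR x2 OR x12) — x2 is true.
  13. (x5 OR NOT x7 OR x11) — NOT x7 is true.
  14. (x8 OR x4 OR x9) — x9 is true.
  15. (x8 OR NOT x7) — NOT x7 is true.
  16. (NOT x6 OR x5) — NOT x6 is true.
  17. (x10 OR NOT x4 OR x11) — x10 is true.
  18. (x1 OR NOT x5) — x1 is true.
  19. (x5 OR NOT x4 OR x10) — x10 is true.
  20. (NOT x5 OR NOT x12 OR NOT x6) — NOT x6 is true.
  21. (NOT x4 OR NOT x2) — NOT x4 is true.
  22. (NOT x2 OR x8 OR x10) — x10 is true.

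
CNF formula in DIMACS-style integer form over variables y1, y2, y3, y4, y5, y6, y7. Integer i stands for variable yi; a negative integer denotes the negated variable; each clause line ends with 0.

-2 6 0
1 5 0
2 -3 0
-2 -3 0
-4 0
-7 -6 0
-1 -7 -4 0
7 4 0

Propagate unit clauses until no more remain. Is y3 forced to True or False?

False

Unit clause (NOT y4) sets y4 = False.
(y4 OR y7): since y4 = False, the clause reduces to (y7). y7 = True.
From (NOT y7 OR NOT y6) and y7 = True: y6 = False.
(NOT y2 OR y6): since y6 = False, the clause reduces to (NOT y2). y2 = False.
From (y2 OR NOT y3) and y2 = False: y3 = False.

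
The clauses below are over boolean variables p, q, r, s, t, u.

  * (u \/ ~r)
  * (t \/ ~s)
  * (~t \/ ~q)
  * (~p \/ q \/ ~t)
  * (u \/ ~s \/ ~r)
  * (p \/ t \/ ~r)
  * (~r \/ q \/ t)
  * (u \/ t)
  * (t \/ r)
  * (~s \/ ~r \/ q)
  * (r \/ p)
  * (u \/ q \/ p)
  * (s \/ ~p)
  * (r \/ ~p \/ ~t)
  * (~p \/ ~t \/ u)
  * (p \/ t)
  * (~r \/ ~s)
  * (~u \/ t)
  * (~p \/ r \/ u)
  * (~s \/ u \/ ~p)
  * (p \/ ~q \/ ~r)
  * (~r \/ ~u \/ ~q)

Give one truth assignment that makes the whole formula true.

p=False, q=False, r=True, s=False, t=True, u=True

Check each clause:
  1. (~r \/ u) — u is true.
  2. (t \/ ~s) — ~s is true.
  3. (~q \/ ~t) — ~q is true.
  4. (~p \/ q \/ ~t) — ~p is true.
  5. (~r \/ ~s \/ u) — ~s is true.
  6. (~r \/ p \/ t) — t is true.
  7. (~r \/ t \/ q) — t is true.
  8. (t \/ u) — t is true.
  9. (t \/ r) — r is true.
  10. (~r \/ q \/ ~s) — ~s is true.
  11. (r \/ p) — r is true.
  12. (u \/ p \/ q) — u is true.
  13. (~p \/ s) — ~p is true.
  14. (r \/ ~t \/ ~p) — r is true.
  15. (u \/ ~t \/ ~p) — ~p is true.
  16. (t \/ p) — t is true.
  17. (~s \/ ~r) — ~s is true.
  18. (~u \/ t) — t is true.
  19. (r \/ u \/ ~p) — r is true.
  20. (u \/ ~s \/ ~p) — ~s is true.
  21. (~q \/ p \/ ~r) — ~q is true.
  22. (~r \/ ~q \/ ~u) — ~q is true.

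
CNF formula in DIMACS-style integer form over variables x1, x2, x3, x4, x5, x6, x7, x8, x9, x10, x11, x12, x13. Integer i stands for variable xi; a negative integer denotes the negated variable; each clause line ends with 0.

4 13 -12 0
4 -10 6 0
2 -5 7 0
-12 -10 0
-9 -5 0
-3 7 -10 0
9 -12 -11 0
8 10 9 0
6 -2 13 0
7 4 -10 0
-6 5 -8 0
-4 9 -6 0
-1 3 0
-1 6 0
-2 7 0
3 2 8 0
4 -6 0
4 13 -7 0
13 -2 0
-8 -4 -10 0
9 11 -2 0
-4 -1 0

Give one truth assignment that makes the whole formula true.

x1 = F, x2 = F, x3 = T, x4 = F, x5 = F, x6 = F, x7 = T, x8 = F, x9 = T, x10 = F, x11 = T, x12 = T, x13 = T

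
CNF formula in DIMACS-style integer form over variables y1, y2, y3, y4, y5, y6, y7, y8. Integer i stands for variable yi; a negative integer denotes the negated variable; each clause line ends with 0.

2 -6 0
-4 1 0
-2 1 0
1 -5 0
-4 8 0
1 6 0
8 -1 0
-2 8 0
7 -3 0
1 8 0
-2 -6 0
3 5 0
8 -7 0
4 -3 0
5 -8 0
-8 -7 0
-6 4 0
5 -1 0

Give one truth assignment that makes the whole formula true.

y1=T, y2=T, y3=F, y4=F, y5=T, y6=F, y7=F, y8=T

Try y1 = True.
  then y8 is forced to True.
  then y5 is forced to True.
  then y7 is forced to False.
  then y3 is forced to False.
Set y2 = True and propagate.
  then y6 is forced to False.
y4 is now unconstrained; take y4 = False.
Every clause has at least one true literal under this assignment.
Check each clause:
  1. (~y6 | y2) — ~y6 is true.
  2. (~y4 | y1) — y1 is true.
  3. (y1 | ~y2) — y1 is true.
  4. (~y5 | y1) — y1 is true.
  5. (~y4 | y8) — y8 is true.
  6. (y1 | y6) — y1 is true.
  7. (y8 | ~y1) — y8 is true.
  8. (y8 | ~y2) — y8 is true.
  9. (y7 | ~y3) — ~y3 is true.
  10. (y1 | y8) — y8 is true.
  11. (~y2 | ~y6) — ~y6 is true.
  12. (y3 | y5) — y5 is true.
  13. (~y7 | y8) — y8 is true.
  14. (~y3 | y4) — ~y3 is true.
  15. (~y8 | y5) — y5 is true.
  16. (~y8 | ~y7) — ~y7 is true.
  17. (~y6 | y4) — ~y6 is true.
  18. (~y1 | y5) — y5 is true.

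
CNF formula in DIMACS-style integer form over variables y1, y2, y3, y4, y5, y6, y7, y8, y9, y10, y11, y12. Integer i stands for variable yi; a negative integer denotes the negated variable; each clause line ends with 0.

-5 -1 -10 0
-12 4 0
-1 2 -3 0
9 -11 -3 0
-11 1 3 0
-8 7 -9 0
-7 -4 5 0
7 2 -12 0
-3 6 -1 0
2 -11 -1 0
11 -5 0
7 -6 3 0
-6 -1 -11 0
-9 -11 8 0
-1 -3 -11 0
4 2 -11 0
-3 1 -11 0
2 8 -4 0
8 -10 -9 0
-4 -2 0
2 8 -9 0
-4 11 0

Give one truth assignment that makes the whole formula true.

y1 = False  y2 = False  y3 = False  y4 = False  y5 = False  y6 = False  y7 = True  y8 = True  y9 = False  y10 = False  y11 = False  y12 = False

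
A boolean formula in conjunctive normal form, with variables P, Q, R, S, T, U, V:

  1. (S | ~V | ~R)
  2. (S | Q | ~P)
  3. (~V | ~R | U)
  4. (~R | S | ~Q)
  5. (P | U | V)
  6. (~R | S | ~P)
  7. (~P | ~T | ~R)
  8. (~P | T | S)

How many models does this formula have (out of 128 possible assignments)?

60

Case analysis on P and R:
  P=1, R=1: Q free; 3 ways for (S,T,U,V) × 2^1 = 6.
  P=1, R=0: U, V free; 5 ways for (Q,S,T) × 2^2 = 20.
  P=0, R=1: T free; 5 ways for (Q,S,U,V) × 2^1 = 10.
  P=0, R=0: Q, S, T free; 3 ways for (U,V) × 2^3 = 24.
Total: 6 + 20 + 10 + 24 = 60.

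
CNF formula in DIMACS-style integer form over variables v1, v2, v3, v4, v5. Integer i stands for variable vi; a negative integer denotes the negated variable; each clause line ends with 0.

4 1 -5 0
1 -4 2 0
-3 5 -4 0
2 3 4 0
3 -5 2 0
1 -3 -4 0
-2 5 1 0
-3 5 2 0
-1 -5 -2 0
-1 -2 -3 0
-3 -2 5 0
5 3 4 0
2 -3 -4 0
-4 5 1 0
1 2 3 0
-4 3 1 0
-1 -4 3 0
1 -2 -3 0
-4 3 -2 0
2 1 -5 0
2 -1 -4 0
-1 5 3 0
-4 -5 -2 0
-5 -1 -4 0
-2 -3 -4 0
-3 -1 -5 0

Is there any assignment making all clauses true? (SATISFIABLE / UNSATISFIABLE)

UNSATISFIABLE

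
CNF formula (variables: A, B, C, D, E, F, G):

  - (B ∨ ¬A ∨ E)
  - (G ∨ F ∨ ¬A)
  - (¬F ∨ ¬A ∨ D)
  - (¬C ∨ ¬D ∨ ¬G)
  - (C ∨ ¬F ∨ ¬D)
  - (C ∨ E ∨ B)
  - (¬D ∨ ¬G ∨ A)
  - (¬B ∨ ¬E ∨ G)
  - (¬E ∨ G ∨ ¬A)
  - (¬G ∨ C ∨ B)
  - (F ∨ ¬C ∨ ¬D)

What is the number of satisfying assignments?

35

Case analysis on G and A:
  G=1, A=1: 7 of the 32 assignments to (B,C,D,E,F) work.
  G=1, A=0: E, F free; 3 ways for (B,C,D) × 2^2 = 12.
  G=0, A=1: remaining (B,C,D,E,F) ∈ {(1,1,1,0,1)} — 1.
  G=0, A=0: 15 of the 32 assignments to (B,C,D,E,F) work.
Total: 7 + 12 + 1 + 15 = 35.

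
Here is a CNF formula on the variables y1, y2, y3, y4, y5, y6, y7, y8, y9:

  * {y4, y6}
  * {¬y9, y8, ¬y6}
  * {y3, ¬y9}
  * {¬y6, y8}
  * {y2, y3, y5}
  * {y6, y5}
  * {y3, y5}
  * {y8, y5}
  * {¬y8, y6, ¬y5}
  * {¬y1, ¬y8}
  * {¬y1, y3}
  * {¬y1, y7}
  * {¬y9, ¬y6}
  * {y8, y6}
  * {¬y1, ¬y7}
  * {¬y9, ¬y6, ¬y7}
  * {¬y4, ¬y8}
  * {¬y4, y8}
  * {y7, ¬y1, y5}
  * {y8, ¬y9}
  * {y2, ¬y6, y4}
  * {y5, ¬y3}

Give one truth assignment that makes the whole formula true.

y1=False, y2=True, y3=True, y4=False, y5=True, y6=True, y7=True, y8=True, y9=False

Pure literal: y1 appears only negated; assign y1 = False.
Pure literal: y2 appears only positively; assign y2 = True.
Set y3 = True and propagate.
  then y5 is forced to True.
Set y4 = False and propagate.
  then y6 is forced to True.
  then y8 is forced to True.
  then y9 is forced to False.
y7 is now unconstrained; take y7 = True.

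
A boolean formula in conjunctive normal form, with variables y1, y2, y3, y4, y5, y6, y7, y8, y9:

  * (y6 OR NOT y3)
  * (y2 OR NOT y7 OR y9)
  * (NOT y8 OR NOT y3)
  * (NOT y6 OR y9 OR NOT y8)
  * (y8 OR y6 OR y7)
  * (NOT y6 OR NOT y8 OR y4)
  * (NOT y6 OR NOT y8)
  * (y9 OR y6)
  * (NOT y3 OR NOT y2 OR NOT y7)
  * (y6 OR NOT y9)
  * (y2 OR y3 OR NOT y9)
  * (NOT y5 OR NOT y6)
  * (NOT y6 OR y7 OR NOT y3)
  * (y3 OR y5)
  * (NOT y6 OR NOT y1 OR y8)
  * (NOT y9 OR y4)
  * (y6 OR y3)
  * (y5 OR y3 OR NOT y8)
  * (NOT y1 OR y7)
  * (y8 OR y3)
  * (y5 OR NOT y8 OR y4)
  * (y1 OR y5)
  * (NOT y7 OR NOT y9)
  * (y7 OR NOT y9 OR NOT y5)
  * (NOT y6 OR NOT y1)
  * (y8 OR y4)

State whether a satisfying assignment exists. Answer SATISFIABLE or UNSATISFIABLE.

y6 = True:
  propagation gives y8=False, y5=False, y3=True, y7=True; an empty clause results — contradiction.
y6 = False:
  propagation gives y3=False; an empty clause results — contradiction.
Every branch closes, so no satisfying assignment exists.

UNSATISFIABLE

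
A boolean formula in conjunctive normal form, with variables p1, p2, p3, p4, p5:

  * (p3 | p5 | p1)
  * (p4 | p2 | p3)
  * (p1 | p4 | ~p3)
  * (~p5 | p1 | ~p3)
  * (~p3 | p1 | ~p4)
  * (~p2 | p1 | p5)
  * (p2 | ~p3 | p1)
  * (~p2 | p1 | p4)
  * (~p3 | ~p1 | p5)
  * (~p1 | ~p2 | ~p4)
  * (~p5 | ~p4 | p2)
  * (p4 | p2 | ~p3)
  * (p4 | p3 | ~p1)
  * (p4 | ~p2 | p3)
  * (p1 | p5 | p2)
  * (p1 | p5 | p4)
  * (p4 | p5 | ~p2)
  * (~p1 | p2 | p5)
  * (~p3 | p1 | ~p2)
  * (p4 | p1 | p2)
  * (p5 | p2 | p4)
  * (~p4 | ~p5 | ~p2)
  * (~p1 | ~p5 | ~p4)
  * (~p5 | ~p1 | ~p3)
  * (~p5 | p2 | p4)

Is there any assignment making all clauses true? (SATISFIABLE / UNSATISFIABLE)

UNSATISFIABLE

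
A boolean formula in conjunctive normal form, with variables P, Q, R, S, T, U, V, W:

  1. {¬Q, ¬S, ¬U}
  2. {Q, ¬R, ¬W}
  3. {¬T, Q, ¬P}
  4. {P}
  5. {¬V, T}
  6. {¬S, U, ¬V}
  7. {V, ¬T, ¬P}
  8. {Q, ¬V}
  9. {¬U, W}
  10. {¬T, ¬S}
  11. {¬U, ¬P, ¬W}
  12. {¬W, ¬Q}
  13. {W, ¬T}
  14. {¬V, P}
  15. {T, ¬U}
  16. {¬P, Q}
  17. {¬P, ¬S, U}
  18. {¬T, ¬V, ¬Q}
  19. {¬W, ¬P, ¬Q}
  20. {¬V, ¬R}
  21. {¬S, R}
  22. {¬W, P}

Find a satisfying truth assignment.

P=True  Q=True  R=True  S=False  T=False  U=False  V=False  W=False

Check each clause:
  1. {¬U, ¬Q, ¬S} — ¬U is true.
  2. {¬W, ¬R, Q} — ¬W is true.
  3. {¬T, ¬P, Q} — Q is true.
  4. {P} — P is true.
  5. {¬V, T} — ¬V is true.
  6. {¬V, ¬S, U} — ¬V is true.
  7. {¬P, ¬T, V} — ¬T is true.
  8. {Q, ¬V} — ¬V is true.
  9. {¬U, W} — ¬U is true.
  10. {¬T, ¬S} — ¬T is true.
  11. {¬W, ¬U, ¬P} — ¬W is true.
  12. {¬W, ¬Q} — ¬W is true.
  13. {¬T, W} — ¬T is true.
  14. {P, ¬V} — P is true.
  15. {T, ¬U} — ¬U is true.
  16. {¬P, Q} — Q is true.
  17. {¬P, ¬S, U} — ¬S is true.
  18. {¬V, ¬Q, ¬T} — ¬V is true.
  19. {¬W, ¬P, ¬Q} — ¬W is true.
  20. {¬R, ¬V} — ¬V is true.
  21. {R, ¬S} — R is true.
  22. {¬W, P} — ¬W is true.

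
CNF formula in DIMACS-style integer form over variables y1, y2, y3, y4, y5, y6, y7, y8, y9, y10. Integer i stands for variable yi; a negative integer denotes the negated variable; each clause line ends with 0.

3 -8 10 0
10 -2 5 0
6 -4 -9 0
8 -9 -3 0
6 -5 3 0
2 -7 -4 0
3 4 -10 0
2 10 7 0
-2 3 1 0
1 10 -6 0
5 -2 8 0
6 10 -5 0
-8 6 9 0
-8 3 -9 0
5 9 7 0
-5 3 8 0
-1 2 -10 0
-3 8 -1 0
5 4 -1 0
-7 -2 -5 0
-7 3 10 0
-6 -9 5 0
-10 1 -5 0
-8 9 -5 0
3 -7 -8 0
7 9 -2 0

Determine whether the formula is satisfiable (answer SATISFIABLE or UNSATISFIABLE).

Branch on y1: take y1 = True.
Branch on y2: take y2 = True.
Set y3 = True and propagate.
  then y8 is forced to True.
The remaining clauses are satisfied by y4 = False, y5 = True, y6 = True, y7 = False, y9 = True, y10 = True.
So y1=T  y2=T  y3=T  y4=F  y5=T  y6=T  y7=F  y8=T  y9=T  y10=T is a satisfying assignment.

SATISFIABLE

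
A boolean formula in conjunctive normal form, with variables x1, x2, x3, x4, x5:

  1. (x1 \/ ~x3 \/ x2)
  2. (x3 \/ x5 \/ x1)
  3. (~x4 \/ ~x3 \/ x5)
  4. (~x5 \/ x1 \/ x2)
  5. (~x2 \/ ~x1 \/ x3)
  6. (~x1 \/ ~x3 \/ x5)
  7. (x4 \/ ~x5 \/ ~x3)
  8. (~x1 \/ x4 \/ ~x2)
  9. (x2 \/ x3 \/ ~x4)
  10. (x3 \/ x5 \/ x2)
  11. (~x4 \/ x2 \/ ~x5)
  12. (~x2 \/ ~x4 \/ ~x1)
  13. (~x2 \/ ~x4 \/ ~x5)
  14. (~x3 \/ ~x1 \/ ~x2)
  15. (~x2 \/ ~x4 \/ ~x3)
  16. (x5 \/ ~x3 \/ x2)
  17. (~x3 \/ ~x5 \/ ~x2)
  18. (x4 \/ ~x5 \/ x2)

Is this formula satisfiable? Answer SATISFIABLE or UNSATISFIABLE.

SATISFIABLE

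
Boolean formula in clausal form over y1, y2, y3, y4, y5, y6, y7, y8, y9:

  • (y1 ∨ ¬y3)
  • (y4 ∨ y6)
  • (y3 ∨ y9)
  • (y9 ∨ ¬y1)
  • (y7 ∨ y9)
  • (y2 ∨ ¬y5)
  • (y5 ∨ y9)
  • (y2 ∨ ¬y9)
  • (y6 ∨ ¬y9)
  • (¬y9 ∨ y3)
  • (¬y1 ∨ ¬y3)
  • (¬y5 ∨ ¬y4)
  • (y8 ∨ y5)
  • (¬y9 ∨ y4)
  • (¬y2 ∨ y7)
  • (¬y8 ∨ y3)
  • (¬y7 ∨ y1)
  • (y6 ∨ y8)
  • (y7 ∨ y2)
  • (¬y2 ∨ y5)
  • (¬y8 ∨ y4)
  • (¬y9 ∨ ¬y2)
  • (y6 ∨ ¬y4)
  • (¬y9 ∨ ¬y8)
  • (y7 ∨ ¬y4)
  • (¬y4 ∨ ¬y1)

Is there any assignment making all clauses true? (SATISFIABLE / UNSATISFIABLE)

UNSATISFIABLE

y9 = True:
  propagation gives y2=True; an empty clause results — contradiction.
y9 = False:
  propagation gives y3=True, y1=True; an empty clause results — contradiction.
Every branch closes, so no satisfying assignment exists.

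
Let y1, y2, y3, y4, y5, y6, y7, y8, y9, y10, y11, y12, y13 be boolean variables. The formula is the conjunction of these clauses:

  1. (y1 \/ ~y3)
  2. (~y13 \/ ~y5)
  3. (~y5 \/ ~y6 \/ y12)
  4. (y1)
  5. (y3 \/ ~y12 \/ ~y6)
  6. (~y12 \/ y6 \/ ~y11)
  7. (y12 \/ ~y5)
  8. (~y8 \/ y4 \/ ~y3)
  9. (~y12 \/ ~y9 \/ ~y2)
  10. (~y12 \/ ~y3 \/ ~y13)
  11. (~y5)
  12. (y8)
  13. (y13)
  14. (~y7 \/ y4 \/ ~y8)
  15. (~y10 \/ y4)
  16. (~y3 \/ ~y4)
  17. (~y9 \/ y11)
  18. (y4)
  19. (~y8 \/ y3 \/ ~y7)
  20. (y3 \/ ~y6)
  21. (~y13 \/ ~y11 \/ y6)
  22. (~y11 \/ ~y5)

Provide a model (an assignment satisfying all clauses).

y1=True  y2=False  y3=False  y4=True  y5=False  y6=False  y7=False  y8=True  y9=False  y10=True  y11=False  y12=False  y13=True

Unit propagation: (y1) forces y1 = True.
(~y5) is a unit clause, so y5 = False.
The clause (y8) is unit: y8 must be True.
Unit propagation: (y13) forces y13 = True.
The clause (y4) is unit: y4 must be True.
Unit propagation: (~y3) forces y3 = False.
Unit propagation: (~y7) forces y7 = False.
(~y6) is a unit clause, so y6 = False.
Unit propagation: (~y11) forces y11 = False.
The clause (~y9) is unit: y9 must be False.
y2, y10, y12 are now unconstrained; take y2 = False, y10 = True, y12 = False.
Every clause has at least one true literal under this assignment.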